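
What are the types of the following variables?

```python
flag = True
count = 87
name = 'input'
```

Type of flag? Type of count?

flag is assigned the constant True, which has type bool; count is assigned a bare integer (no decimal point), so it is an int

bool, int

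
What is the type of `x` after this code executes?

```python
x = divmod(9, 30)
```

divmod() returns tuple of (quotient, remainder)

tuple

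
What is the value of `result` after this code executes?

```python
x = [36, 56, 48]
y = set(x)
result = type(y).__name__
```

x is list; y is set; result = 'set'

'set'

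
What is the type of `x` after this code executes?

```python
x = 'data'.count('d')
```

str.count() returns int

int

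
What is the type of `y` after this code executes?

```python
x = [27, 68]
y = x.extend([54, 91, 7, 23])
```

list.extend() returns None

NoneType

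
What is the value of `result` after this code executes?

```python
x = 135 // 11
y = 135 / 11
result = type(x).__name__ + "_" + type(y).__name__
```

x is int; y is float; result = 'int_float'

'int_float'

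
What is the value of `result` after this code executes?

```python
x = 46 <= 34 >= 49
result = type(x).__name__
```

x is bool; result = 'bool'

'bool'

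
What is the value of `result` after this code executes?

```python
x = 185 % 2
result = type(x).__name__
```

x is int; result = 'int'

'int'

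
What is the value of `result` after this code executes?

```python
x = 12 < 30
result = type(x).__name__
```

x is bool; result = 'bool'

'bool'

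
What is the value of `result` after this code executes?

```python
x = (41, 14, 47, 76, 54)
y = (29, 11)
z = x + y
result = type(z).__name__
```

x is tuple; y is tuple; z is tuple; result = 'tuple'

'tuple'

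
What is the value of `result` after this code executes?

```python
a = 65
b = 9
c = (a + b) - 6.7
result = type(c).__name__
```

a is int; b is int; c is float; result = 'float'

'float'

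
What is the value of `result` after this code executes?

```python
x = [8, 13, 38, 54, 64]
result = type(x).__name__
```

x is list; result = 'list'

'list'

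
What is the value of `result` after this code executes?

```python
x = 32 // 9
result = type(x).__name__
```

x is int; result = 'int'

'int'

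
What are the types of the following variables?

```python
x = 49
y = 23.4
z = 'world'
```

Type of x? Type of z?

x is assigned a bare integer (no decimal point), so it is an int; z is assigned a quoted string literal, so it is a str

int, str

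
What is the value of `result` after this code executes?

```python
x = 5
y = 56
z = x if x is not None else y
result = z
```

x = 5; y = 56; z = 5; result = 5

5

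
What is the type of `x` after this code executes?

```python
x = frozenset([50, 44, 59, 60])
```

frozenset() returns frozenset

frozenset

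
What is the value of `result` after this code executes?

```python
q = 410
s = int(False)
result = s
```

q = 410; s = 0; result = 0

0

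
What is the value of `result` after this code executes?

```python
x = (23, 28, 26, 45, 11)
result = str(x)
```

x = (23, 28, 26, 45, 11); result = '(23, 28, 26, 45, 11)'

'(23, 28, 26, 45, 11)'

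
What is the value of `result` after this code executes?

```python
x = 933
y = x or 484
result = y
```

x = 933; y = 933; result = 933

933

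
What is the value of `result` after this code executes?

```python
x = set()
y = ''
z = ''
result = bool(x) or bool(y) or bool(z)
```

x = set(); y = ''; z = ''; result = False

False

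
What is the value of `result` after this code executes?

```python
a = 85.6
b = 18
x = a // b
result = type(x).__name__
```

a is float; b is int; x is float; result = 'float'

'float'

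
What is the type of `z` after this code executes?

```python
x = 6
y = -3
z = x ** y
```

int ** negative = float

float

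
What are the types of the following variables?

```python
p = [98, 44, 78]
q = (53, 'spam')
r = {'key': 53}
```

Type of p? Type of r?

p is assigned a list literal (square brackets); r is assigned a dict literal ({key: value})

list, dict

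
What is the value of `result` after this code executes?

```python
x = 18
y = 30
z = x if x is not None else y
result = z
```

x = 18; y = 30; z = 18; result = 18

18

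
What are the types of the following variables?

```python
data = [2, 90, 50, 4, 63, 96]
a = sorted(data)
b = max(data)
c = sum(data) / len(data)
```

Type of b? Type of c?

max of ints returns int; int / int = float

int, float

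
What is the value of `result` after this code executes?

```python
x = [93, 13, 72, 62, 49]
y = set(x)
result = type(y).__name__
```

x is list; y is set; result = 'set'

'set'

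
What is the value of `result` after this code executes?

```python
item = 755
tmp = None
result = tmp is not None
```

item = 755; tmp = None; result = False

False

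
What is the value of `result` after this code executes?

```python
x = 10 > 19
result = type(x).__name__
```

x is bool; result = 'bool'

'bool'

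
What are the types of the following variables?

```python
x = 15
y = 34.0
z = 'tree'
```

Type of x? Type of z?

x is assigned a bare integer (no decimal point), so it is an int; z is assigned a quoted string literal, so it is a str

int, str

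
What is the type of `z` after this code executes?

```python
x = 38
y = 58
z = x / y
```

int / int = float

float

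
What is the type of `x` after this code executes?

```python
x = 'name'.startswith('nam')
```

str.startswith() returns bool

bool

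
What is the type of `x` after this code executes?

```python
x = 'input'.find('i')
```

str.find() returns int index

int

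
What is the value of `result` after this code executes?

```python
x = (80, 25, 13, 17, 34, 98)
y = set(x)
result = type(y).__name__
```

x is tuple; y is set; result = 'set'

'set'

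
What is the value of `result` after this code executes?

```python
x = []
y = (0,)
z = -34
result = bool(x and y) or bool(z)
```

x = []; y = (0,); z = -34; result = True

True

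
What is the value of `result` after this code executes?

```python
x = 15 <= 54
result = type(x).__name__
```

x is bool; result = 'bool'

'bool'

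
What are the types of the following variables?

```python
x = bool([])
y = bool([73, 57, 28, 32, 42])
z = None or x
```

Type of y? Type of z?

bool() returns bool; None or bool returns the bool

bool, bool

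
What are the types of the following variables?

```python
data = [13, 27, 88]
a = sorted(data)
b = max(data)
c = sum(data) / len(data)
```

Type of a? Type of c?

sorted() returns list; int / int = float

list, float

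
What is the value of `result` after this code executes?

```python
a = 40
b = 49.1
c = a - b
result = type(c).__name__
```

a is int; b is float; c is float; result = 'float'

'float'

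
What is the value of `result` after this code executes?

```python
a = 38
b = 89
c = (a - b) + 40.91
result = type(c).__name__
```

a is int; b is int; c is float; result = 'float'

'float'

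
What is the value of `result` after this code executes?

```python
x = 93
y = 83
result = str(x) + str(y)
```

x = 93; y = 83; result = '9383'

'9383'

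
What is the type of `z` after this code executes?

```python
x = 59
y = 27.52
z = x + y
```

int + float = float

float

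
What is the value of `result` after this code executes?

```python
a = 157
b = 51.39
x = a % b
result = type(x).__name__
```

a is int; b is float; x is float; result = 'float'

'float'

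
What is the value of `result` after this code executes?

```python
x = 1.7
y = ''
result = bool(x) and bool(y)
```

x = 1.7; y = ''; result = False

False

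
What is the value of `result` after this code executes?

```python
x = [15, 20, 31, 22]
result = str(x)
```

x = [15, 20, 31, 22]; result = '[15, 20, 31, 22]'

'[15, 20, 31, 22]'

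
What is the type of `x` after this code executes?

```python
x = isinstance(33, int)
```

isinstance() returns bool

bool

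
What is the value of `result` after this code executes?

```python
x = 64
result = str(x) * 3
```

x = 64; result = '646464'

'646464'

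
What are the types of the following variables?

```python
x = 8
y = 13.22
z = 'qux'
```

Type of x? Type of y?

x is assigned a bare integer (no decimal point), so it is an int; y is assigned a number with a decimal point, so it is a float

int, float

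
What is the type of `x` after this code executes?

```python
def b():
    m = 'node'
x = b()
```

Function without return returns None

NoneType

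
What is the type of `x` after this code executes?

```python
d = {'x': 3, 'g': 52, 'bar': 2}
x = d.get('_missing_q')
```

dict.get() returns None when key not found

NoneType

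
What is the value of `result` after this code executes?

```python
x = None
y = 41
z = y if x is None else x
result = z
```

x = None; y = 41; z = 41; result = 41

41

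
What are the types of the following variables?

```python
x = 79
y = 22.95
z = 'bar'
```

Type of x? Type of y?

x is assigned a bare integer (no decimal point), so it is an int; y is assigned a number with a decimal point, so it is a float

int, float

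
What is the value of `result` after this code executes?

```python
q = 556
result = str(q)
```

q = 556; result = '556'

'556'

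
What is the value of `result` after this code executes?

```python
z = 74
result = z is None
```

z = 74; result = False

False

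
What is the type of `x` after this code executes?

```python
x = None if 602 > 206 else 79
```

602 > 206 is True, so the if branch is taken

NoneType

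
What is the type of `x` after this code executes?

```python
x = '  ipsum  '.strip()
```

str.strip() returns str

str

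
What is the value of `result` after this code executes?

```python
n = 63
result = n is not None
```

n = 63; result = True

True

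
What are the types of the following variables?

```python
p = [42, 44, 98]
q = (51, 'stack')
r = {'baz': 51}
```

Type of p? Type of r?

p is assigned a list literal (square brackets); r is assigned a dict literal ({key: value})

list, dict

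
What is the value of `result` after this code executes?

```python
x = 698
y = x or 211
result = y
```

x = 698; y = 698; result = 698

698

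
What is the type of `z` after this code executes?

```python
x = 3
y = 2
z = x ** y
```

positive int ** positive int = int

int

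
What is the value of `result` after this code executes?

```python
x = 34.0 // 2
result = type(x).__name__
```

x is float; result = 'float'

'float'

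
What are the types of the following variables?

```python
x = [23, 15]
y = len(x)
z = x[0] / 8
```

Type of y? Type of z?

len() returns int; int / int = float

int, float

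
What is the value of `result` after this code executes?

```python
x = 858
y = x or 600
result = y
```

x = 858; y = 858; result = 858

858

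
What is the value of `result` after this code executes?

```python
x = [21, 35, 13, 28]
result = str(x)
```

x = [21, 35, 13, 28]; result = '[21, 35, 13, 28]'

'[21, 35, 13, 28]'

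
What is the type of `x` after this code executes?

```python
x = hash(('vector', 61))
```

hash() returns int

int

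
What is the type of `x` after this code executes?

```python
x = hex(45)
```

hex() returns str representation

str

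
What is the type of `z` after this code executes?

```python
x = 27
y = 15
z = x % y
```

int % int = int

int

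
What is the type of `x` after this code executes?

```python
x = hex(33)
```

hex() returns str representation

str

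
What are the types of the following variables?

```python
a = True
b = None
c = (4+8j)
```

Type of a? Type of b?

a is assigned the constant True, which has type bool; b is assigned None, whose type is NoneType

bool, NoneType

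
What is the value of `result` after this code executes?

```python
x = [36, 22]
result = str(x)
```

x = [36, 22]; result = '[36, 22]'

'[36, 22]'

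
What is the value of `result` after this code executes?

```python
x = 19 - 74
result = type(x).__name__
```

x is int; result = 'int'

'int'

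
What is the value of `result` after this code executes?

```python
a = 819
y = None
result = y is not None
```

a = 819; y = None; result = False

False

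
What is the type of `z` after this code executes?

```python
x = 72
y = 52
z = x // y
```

int // int = int

int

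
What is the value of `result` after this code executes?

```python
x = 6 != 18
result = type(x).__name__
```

x is bool; result = 'bool'

'bool'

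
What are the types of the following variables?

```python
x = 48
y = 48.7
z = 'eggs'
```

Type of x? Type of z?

x is assigned a bare integer (no decimal point), so it is an int; z is assigned a quoted string literal, so it is a str

int, str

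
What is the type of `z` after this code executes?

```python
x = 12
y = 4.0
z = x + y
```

int + float = float

float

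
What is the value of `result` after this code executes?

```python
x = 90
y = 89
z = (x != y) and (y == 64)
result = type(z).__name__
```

x is int; y is int; z is bool; result = 'bool'

'bool'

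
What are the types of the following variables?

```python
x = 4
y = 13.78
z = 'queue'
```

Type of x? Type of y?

x is assigned a bare integer (no decimal point), so it is an int; y is assigned a number with a decimal point, so it is a float

int, float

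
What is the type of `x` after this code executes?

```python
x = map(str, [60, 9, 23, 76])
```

map() returns a map object

map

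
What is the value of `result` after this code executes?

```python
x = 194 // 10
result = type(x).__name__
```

x is int; result = 'int'

'int'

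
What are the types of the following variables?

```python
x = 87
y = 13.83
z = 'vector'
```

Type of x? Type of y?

x is assigned a bare integer (no decimal point), so it is an int; y is assigned a number with a decimal point, so it is a float

int, float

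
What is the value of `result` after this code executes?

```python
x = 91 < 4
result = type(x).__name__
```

x is bool; result = 'bool'

'bool'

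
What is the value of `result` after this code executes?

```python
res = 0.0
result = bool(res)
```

res = 0.0; result = False

False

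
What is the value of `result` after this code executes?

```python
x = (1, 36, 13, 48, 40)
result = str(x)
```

x = (1, 36, 13, 48, 40); result = '(1, 36, 13, 48, 40)'

'(1, 36, 13, 48, 40)'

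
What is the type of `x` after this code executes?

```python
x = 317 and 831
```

'and' with truthy values returns last operand (int)

int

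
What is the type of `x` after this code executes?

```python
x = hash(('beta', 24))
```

hash() returns int

int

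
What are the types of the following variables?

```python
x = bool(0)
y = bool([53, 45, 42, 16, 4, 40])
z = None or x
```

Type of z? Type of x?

None or bool returns the bool; bool() returns bool

bool, bool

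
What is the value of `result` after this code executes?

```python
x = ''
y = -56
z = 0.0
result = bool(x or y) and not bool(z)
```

x = ''; y = -56; z = 0.0; result = True

True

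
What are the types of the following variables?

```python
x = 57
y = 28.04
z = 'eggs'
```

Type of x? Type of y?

x is assigned a bare integer (no decimal point), so it is an int; y is assigned a number with a decimal point, so it is a float

int, float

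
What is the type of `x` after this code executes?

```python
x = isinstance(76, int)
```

isinstance() returns bool

bool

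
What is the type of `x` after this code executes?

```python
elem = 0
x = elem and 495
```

'and' returns first falsy value (0 is int)

int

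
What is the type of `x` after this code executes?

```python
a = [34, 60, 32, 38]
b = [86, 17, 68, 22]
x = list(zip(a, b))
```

list(zip()) returns a list of tuples

list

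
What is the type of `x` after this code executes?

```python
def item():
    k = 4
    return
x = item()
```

Bare return returns None

NoneType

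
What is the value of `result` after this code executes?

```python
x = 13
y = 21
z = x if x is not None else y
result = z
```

x = 13; y = 21; z = 13; result = 13

13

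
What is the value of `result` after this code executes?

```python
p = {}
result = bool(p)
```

p = {}; result = False

False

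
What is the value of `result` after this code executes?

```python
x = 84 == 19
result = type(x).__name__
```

x is bool; result = 'bool'

'bool'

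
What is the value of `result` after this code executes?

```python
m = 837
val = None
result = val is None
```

m = 837; val = None; result = True

True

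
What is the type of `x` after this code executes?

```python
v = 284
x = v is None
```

'is' comparison returns bool

bool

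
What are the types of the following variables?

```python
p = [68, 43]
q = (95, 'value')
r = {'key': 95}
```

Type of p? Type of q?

p is assigned a list literal (square brackets); q is assigned a tuple (parenthesized, comma-separated values)

list, tuple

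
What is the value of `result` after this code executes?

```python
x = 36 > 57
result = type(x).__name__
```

x is bool; result = 'bool'

'bool'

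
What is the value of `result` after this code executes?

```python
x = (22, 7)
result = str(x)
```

x = (22, 7); result = '(22, 7)'

'(22, 7)'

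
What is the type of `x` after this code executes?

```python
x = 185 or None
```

'or' returns first truthy value

int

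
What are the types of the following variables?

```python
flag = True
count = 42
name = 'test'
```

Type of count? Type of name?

count is assigned a bare integer (no decimal point), so it is an int; name is assigned a quoted string literal, so it is a str

int, str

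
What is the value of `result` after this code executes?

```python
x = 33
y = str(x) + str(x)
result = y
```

x = 33; y = '3333'; result = '3333'

'3333'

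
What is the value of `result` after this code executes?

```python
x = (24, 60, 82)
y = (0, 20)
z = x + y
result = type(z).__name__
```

x is tuple; y is tuple; z is tuple; result = 'tuple'

'tuple'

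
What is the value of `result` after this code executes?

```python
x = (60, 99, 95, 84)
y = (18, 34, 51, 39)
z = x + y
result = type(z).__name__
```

x is tuple; y is tuple; z is tuple; result = 'tuple'

'tuple'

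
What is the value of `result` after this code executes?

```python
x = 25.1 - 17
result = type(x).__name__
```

x is float; result = 'float'

'float'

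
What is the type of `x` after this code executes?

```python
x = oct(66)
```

oct() returns str representation

str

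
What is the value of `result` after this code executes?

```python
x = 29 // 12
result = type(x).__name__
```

x is int; result = 'int'

'int'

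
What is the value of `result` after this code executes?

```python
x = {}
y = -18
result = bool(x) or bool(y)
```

x = {}; y = -18; result = True

True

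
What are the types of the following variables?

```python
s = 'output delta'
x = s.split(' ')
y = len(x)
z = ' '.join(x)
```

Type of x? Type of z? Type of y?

str.split() returns list; str.join() returns str; len() returns int

list, str, int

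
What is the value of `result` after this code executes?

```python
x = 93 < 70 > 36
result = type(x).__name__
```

x is bool; result = 'bool'

'bool'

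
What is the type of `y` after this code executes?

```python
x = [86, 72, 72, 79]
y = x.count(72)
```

list.count() returns int

int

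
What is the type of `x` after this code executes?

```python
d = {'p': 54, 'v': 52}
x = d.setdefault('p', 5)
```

dict.setdefault() returns the (existing or default) value

int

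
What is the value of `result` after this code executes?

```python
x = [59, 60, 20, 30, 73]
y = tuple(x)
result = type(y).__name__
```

x is list; y is tuple; result = 'tuple'

'tuple'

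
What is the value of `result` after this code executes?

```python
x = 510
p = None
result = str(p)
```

x = 510; p = None; result = 'None'

'None'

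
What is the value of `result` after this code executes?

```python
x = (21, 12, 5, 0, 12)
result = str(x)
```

x = (21, 12, 5, 0, 12); result = '(21, 12, 5, 0, 12)'

'(21, 12, 5, 0, 12)'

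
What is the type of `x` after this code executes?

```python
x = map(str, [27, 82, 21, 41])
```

map() returns a map object

map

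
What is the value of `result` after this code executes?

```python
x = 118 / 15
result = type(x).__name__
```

x is float; result = 'float'

'float'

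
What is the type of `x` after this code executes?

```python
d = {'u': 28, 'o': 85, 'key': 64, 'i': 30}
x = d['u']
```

Accessing dict[str, int] with str key returns int

int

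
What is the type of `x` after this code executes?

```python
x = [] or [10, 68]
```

'or' returns first truthy value (list)

list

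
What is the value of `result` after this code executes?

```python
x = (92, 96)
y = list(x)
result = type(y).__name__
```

x is tuple; y is list; result = 'list'

'list'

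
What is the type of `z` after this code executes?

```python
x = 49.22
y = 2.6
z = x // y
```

float // float = float

float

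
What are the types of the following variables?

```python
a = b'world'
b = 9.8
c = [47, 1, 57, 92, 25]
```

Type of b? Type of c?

b is assigned a number with a decimal point, so it is a float; c is assigned a list literal (square brackets)

float, list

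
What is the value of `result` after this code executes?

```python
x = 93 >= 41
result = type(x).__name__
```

x is bool; result = 'bool'

'bool'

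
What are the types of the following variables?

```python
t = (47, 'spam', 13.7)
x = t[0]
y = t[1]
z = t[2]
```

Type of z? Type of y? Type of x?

tuple[2] is float; tuple[1] is str; tuple[0] is int

float, str, int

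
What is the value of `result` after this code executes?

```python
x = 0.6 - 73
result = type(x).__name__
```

x is float; result = 'float'

'float'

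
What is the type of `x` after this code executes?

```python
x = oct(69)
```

oct() returns str representation

str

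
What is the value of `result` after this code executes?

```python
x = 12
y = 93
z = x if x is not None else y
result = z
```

x = 12; y = 93; z = 12; result = 12

12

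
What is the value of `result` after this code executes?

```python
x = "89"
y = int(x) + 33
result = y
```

x = '89'; y = 122; result = 122

122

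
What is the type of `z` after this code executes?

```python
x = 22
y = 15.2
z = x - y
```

int - float = float

float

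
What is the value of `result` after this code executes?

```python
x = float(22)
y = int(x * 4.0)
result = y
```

x = 22.0; y = 88; result = 88

88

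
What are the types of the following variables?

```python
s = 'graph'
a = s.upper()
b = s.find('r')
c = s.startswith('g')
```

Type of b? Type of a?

find() returns int; upper() returns str

int, str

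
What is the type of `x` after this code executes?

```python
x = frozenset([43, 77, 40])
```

frozenset() returns frozenset

frozenset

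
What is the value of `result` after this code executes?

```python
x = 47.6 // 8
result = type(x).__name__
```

x is float; result = 'float'

'float'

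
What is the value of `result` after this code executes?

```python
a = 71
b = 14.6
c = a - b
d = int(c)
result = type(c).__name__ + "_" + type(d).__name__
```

a is int; b is float; c is float; d is int; result = 'float_int'

'float_int'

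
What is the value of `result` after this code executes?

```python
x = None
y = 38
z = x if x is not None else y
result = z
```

x = None; y = 38; z = 38; result = 38

38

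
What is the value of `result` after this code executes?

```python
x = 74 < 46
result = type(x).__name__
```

x is bool; result = 'bool'

'bool'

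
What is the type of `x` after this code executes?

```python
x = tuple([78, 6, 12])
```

tuple() constructor returns tuple

tuple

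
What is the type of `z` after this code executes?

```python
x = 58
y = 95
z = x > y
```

Comparison returns bool

bool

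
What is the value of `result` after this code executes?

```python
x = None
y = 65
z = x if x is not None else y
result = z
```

x = None; y = 65; z = 65; result = 65

65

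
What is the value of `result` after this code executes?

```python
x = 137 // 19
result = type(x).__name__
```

x is int; result = 'int'

'int'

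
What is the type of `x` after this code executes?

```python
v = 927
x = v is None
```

'is' comparison returns bool

bool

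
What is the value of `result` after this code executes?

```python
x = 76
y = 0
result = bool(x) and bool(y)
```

x = 76; y = 0; result = False

False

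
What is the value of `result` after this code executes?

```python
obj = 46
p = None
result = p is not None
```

obj = 46; p = None; result = False

False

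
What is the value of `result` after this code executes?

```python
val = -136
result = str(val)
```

val = -136; result = '-136'

'-136'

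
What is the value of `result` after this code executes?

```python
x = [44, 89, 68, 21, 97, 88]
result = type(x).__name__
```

x is list; result = 'list'

'list'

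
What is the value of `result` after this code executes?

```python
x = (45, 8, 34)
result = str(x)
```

x = (45, 8, 34); result = '(45, 8, 34)'

'(45, 8, 34)'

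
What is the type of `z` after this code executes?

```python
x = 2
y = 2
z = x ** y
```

positive int ** positive int = int

int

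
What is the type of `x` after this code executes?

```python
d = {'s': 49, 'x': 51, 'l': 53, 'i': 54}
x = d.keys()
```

.keys() returns dict_keys view

dict_keys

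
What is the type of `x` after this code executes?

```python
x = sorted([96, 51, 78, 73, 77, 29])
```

sorted() always returns list

list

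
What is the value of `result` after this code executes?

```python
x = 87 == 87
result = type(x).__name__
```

x is bool; result = 'bool'

'bool'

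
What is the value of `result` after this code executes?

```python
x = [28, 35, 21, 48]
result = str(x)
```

x = [28, 35, 21, 48]; result = '[28, 35, 21, 48]'

'[28, 35, 21, 48]'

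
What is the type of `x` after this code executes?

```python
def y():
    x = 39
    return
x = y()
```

Bare return returns None

NoneType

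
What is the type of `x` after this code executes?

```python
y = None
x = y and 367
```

'and' returns first falsy value (None)

NoneType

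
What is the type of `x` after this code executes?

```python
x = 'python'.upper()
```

str.upper() returns str

str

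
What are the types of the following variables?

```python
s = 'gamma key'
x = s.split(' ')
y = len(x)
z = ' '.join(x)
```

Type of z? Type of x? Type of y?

str.join() returns str; str.split() returns list; len() returns int

str, list, int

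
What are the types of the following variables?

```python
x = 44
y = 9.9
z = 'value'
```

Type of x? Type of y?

x is assigned a bare integer (no decimal point), so it is an int; y is assigned a number with a decimal point, so it is a float

int, float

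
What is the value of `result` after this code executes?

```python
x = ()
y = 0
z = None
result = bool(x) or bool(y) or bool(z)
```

x = (); y = 0; z = None; result = False

False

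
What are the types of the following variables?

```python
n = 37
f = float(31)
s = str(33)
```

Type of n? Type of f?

n is assigned a bare integer (no decimal point), so it is an int; f is assigned the result of calling float(), which returns a float

int, float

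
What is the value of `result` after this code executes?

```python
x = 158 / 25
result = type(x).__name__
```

x is float; result = 'float'

'float'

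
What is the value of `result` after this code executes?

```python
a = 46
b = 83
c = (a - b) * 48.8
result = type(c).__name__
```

a is int; b is int; c is float; result = 'float'

'float'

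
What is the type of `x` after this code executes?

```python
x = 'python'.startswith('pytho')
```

str.startswith() returns bool

bool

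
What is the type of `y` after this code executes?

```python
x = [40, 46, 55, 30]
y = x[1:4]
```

Slicing a list returns a list

list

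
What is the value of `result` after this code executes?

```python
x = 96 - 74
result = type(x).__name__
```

x is int; result = 'int'

'int'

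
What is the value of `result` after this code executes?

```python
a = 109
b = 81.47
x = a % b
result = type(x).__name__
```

a is int; b is float; x is float; result = 'float'

'float'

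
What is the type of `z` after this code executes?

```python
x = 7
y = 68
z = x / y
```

int / int = float

float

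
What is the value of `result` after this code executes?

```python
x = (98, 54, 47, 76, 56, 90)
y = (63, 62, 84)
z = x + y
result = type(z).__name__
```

x is tuple; y is tuple; z is tuple; result = 'tuple'

'tuple'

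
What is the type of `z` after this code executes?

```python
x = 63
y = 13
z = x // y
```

int // int = int

int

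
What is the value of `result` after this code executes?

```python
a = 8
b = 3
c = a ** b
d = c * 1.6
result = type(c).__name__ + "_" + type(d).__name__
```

a is int; b is int; c is int; d is float; result = 'int_float'

'int_float'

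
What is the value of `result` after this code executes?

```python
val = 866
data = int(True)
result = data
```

val = 866; data = 1; result = 1

1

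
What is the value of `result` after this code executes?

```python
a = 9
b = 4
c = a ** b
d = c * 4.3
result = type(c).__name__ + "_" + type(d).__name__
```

a is int; b is int; c is int; d is float; result = 'int_float'

'int_float'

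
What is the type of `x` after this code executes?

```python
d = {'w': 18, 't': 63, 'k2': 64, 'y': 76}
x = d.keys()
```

.keys() returns dict_keys view

dict_keys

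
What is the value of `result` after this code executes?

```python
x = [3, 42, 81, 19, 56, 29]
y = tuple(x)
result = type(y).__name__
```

x is list; y is tuple; result = 'tuple'

'tuple'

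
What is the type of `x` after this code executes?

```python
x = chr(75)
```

chr() returns str (single char)

str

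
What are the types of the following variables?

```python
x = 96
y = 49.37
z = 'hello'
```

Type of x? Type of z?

x is assigned a bare integer (no decimal point), so it is an int; z is assigned a quoted string literal, so it is a str

int, str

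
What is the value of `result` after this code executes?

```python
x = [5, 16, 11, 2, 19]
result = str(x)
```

x = [5, 16, 11, 2, 19]; result = '[5, 16, 11, 2, 19]'

'[5, 16, 11, 2, 19]'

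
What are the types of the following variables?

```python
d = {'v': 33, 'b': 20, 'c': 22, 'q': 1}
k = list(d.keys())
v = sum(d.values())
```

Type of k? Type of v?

list() converts to list; sum of ints is int

list, int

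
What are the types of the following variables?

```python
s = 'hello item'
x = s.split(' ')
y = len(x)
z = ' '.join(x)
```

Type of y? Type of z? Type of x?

len() returns int; str.join() returns str; str.split() returns list

int, str, list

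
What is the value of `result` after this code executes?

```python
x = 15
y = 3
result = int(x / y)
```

x = 15; y = 3; result = 5

5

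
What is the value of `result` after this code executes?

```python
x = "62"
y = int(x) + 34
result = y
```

x = '62'; y = 96; result = 96

96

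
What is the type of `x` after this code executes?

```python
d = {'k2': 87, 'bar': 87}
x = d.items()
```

dict.items() returns dict_items view

dict_items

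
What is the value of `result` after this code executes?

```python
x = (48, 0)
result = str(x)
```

x = (48, 0); result = '(48, 0)'

'(48, 0)'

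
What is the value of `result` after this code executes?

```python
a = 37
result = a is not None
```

a = 37; result = True

True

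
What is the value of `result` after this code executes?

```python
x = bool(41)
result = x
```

x = True; result = True

True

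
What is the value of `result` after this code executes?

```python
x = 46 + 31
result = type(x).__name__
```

x is int; result = 'int'

'int'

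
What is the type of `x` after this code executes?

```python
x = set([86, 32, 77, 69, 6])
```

set() constructor returns set

set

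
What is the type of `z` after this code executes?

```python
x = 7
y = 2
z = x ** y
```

positive int ** positive int = int

int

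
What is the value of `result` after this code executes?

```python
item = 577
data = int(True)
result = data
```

item = 577; data = 1; result = 1

1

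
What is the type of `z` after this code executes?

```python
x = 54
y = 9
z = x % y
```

int % int = int

int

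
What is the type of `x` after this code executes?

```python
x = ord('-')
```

ord() returns int (code point)

int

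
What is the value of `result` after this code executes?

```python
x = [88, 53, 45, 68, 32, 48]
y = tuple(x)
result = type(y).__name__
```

x is list; y is tuple; result = 'tuple'

'tuple'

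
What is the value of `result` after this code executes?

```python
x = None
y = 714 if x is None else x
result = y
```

x = None; y = 714; result = 714

714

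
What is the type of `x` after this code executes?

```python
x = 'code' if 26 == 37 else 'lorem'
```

Both branches of conditional are str

str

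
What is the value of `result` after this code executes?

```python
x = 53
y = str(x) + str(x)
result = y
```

x = 53; y = '5353'; result = '5353'

'5353'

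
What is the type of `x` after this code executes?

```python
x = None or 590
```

'or' with None returns the other truthy value

int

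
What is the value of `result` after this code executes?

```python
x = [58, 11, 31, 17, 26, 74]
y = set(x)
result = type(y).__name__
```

x is list; y is set; result = 'set'

'set'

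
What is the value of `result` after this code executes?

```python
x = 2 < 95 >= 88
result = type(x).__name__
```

x is bool; result = 'bool'

'bool'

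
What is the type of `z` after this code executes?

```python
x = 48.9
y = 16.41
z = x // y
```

float // float = float

float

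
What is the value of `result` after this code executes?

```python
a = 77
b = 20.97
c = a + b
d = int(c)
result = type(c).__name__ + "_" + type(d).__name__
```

a is int; b is float; c is float; d is int; result = 'float_int'

'float_int'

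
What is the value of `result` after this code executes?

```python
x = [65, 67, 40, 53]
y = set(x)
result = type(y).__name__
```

x is list; y is set; result = 'set'

'set'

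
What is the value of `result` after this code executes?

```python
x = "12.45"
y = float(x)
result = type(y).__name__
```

x is str; y is float; result = 'float'

'float'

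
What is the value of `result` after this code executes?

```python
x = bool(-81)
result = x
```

x = True; result = True

True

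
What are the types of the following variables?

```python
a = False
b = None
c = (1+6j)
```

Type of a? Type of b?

a is assigned the constant False, which has type bool; b is assigned None, whose type is NoneType

bool, NoneType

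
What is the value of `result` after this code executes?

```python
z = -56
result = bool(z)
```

z = -56; result = True

True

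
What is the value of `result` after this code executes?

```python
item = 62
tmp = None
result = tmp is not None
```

item = 62; tmp = None; result = False

False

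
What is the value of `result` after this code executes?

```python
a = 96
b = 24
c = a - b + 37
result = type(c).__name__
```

a is int; b is int; c is int; result = 'int'

'int'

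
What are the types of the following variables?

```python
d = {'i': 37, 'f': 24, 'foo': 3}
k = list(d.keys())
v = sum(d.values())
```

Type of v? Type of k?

sum of ints is int; list() converts to list

int, list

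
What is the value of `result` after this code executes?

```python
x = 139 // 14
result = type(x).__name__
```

x is int; result = 'int'

'int'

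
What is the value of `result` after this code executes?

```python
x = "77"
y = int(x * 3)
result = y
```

x = '77'; y = 777777; result = 777777

777777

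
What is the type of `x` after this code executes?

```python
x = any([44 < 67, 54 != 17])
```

any() returns bool

bool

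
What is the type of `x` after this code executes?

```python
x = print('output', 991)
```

print() returns None

NoneType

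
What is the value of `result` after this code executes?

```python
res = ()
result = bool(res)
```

res = (); result = False

False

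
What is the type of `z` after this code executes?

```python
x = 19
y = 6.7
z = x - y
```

int - float = float

float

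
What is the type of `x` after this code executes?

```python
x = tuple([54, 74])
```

tuple() constructor returns tuple

tuple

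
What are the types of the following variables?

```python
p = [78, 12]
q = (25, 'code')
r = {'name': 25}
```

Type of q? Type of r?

q is assigned a tuple (parenthesized, comma-separated values); r is assigned a dict literal ({key: value})

tuple, dict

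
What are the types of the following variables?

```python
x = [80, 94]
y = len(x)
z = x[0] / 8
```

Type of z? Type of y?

int / int = float; len() returns int

float, int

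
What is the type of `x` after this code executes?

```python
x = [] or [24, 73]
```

'or' returns first truthy value (list)

list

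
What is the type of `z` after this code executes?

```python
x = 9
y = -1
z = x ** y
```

int ** negative = float

float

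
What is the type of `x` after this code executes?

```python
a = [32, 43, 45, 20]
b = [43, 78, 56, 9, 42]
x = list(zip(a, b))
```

list(zip()) returns a list of tuples

list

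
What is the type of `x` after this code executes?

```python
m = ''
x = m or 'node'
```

'or' returns first truthy value (str)

str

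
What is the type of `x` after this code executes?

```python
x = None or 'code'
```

'or' with None returns the other truthy value (str)

str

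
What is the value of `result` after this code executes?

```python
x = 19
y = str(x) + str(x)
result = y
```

x = 19; y = '1919'; result = '1919'

'1919'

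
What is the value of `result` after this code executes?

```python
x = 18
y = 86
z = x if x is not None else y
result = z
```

x = 18; y = 86; z = 18; result = 18

18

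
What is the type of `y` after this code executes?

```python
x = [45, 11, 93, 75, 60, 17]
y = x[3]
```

Indexing list[int] returns int

int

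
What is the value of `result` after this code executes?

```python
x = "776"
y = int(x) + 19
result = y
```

x = '776'; y = 795; result = 795

795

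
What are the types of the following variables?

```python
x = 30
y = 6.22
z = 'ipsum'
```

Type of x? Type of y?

x is assigned a bare integer (no decimal point), so it is an int; y is assigned a number with a decimal point, so it is a float

int, float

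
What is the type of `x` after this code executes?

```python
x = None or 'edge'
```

'or' with None returns the other truthy value (str)

str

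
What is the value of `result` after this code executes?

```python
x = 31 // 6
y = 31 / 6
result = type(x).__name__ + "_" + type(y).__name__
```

x is int; y is float; result = 'int_float'

'int_float'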